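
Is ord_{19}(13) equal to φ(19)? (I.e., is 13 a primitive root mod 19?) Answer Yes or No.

φ(19) = 19 − 1 = 18 = 2 · 3^2.
13 is a primitive root mod 19 iff 13^(φ(19)/q) ≢ 1 for every prime q | φ(19), i.e. q ∈ {2, 3}.
13^9 ≡ 18 (mod 19)  [q = 2: ≢ 1 ✓]
13^6 ≡ 11 (mod 19)  [q = 3: ≢ 1 ✓]
Every test exponent gives a nontrivial residue, hence 13 generates the full group.

Yes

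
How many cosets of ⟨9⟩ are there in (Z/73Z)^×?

ord(9) | φ(73) = 73 − 1 = 72 = 2^3 · 3^2.
Divisors of 72: 1, 2, 3, 4, 6, 8, 9, 12, 18, 24, 36, 72.
Evaluate successive powers at the divisors of 72:
9^1 ≡ 9
9^2 ≡ 8
9^3 ≡ 72
9^4 ≡ 64
9^6 ≡ 1
Thus |⟨9⟩| = ord(9) = 6.
The index is φ(73) / ord(9) = 72 / 6 = 12.

12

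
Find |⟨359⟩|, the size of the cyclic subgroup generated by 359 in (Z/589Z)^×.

45

By Lagrange's theorem, ord_589(359) divides φ(589) = φ(19·31) = (19−1)·(31−1) = 18·30 = 540 = 2^2 · 3^3 · 5.
Divisors of 540: 1, 2, 3, 4, 5, 6, 9, 10, 12, 15, 18, 20, 27, 30, 36, 45, 54, 60, 90, 108, 135, 180, 270, 540.
Evaluate successive powers at the divisors of 540:
359^1 ≡ 359 (mod 589)
359^2 ≡ 479 (mod 589)
359^3 ≡ 562 (mod 589)
359^4 ≡ 320 (mod 589)
359^5 ≡ 25 (mod 589)
359^6 ≡ 140 (mod 589)
359^9 ≡ 343 (mod 589)
359^10 ≡ 36 (mod 589)
359^12 ≡ 163 (mod 589)
359^15 ≡ 311 (mod 589)
359^18 ≡ 438 (mod 589)
359^20 ≡ 118 (mod 589)
359^27 ≡ 39 (mod 589)
359^30 ≡ 125 (mod 589)
359^36 ≡ 419 (mod 589)
359^45 ≡ 1 (mod 589) ✓
So ord_589(359) = 45.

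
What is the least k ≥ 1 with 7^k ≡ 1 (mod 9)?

By Lagrange's theorem, ord_9(7) divides φ(9) = φ(3^2) = 3·(3−1) = 6 = 2 · 3.
Divisors of 6: 1, 2, 3, 6.
Check 7^d mod 9 for each divisor in increasing order:
7^1 ≡ 7
7^2 ≡ 4
7^3 ≡ 1
So ord_9(7) = 3.

3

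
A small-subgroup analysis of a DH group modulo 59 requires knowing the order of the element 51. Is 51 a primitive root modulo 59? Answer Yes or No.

No

φ(59) = 59 − 1 = 58 = 2 · 29.
51 is a primitive root mod 59 iff 51^(φ(59)/q) ≢ 1 for every prime q | φ(59), i.e. q ∈ {2, 29}.
51^29 ≡ 1 (mod 59)  [q = 2: ≡ 1 ✗]
51^2 ≡ 5 (mod 59)  [q = 29: ≢ 1 ✓]
51^29 ≡ 1 shows ord(51) | 29, strictly less than φ(59); not a primitive root.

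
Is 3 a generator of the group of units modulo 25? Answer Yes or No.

Yes

φ(25) = φ(5^2) = 5·(5−1) = 20 = 2^2 · 5.
An element g generates (Z/25Z)^× iff g^(20/q) ≢ 1 (mod 25) for each prime q ∈ {2, 5}.
3^10 ≡ 24 (mod 25)  [q = 2: ≢ 1 ✓]
3^4 ≡ 6 (mod 25)  [q = 5: ≢ 1 ✓]
Every test exponent gives a nontrivial residue, hence 3 generates the full group.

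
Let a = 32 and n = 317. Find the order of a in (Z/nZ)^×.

Since 32 ∈ (Z/317Z)^×, its order divides φ(317) = 317 − 1 = 316 = 2^2 · 79.
Divisors of 316: 1, 2, 4, 79, 158, 316.
Test each divisor d:
32^1 ≡ 32
32^2 ≡ 73
32^4 ≡ 257
32^79 ≡ 203
32^158 ≡ 316
32^316 ≡ 1
So ord_317(32) = 316.

316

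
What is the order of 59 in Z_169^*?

156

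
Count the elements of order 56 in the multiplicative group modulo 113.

24

φ(113) = 113 − 1 = 112 = 2^4 · 7.
In a cyclic group of order 112, there are φ(d) elements of order d for each divisor d of 112, and zero for non-divisors.
56 = 2^3 · 7 divides 112, and φ(56) = 24.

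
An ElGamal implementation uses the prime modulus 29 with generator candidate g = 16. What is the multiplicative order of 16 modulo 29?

7

The order of 16 must divide φ(29) = 29 − 1 = 28 = 2^2 · 7.
Divisors of 28: 1, 2, 4, 7, 14, 28.
Evaluate successive powers at the divisors of 28:
16^1 ≡ 16 (mod 29)
16^2 ≡ 24 (mod 29)
16^4 ≡ 25 (mod 29)
16^7 ≡ 1 (mod 29) ✓
The smallest such exponent is 7, so the order of 16 is 7.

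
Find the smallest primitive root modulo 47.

5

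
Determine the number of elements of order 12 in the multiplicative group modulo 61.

φ(61) = 61 − 1 = 60 = 2^2 · 3 · 5.
(Z/61Z)^× is cyclic (|G| = 60); a cyclic group of order m has exactly φ(d) elements of each order d | m, and none otherwise.
12 = 2^2 · 3 divides 60, and φ(12) = 4.

4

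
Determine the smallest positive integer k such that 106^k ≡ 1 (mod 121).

110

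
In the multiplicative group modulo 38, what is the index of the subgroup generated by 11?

6

By Lagrange's theorem, ord_38(11) divides φ(38) = φ(2)·φ(19) = 1·18 = 18 = 2 · 3^2.
Divisors of 18: 1, 2, 3, 6, 9, 18.
Check 11^d mod 38 for each divisor in increasing order:
11^1 ≡ 11 (mod 38)
11^2 ≡ 7 (mod 38)
11^3 ≡ 1 (mod 38) ✓
Thus |⟨11⟩| = ord(11) = 3.
The index is φ(38) / ord(11) = 18 / 3 = 6.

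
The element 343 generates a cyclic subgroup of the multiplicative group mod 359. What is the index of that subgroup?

1

By Lagrange's theorem, ord_359(343) divides φ(359) = 359 − 1 = 358 = 2 · 179.
Divisors of 358: 1, 2, 179, 358.
Test each divisor d:
343^1 ≡ 343 (mod 359)
343^2 ≡ 256 (mod 359)
343^179 ≡ 358 (mod 359)
343^358 ≡ 1 (mod 359) ✓
Thus |⟨343⟩| = ord(343) = 358.
[(Z/359Z)^× : ⟨343⟩] = 358/358 = 1.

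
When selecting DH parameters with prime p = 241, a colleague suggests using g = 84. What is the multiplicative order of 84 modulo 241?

240

The order of 84 must divide φ(241) = 241 − 1 = 240 = 2^4 · 3 · 5.
Divisors of 240: 1, 2, 3, 4, 5, 6, 8, 10, 12, 15, 16, 20, 24, 30, 40, 48, 60, 80, 120, 240.
Check 84^d mod 241 for each divisor in increasing order:
84^1 ≡ 84 (mod 241)
84^2 ≡ 67 (mod 241)
84^3 ≡ 85 (mod 241)
84^4 ≡ 151 (mod 241)
84^5 ≡ 152 (mod 241)
84^6 ≡ 236 (mod 241)
84^8 ≡ 147 (mod 241)
84^10 ≡ 209 (mod 241)
84^12 ≡ 25 (mod 241)
84^15 ≡ 197 (mod 241)
84^16 ≡ 160 (mod 241)
84^20 ≡ 60 (mod 241)
84^24 ≡ 143 (mod 241)
84^30 ≡ 8 (mod 241)
84^40 ≡ 226 (mod 241)
84^48 ≡ 205 (mod 241)
84^60 ≡ 64 (mod 241)
84^80 ≡ 225 (mod 241)
84^120 ≡ 240 (mod 241)
84^240 ≡ 1 (mod 241) ✓
Therefore the multiplicative order of 84 modulo 241 is 240.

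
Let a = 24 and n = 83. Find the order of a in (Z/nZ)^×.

ord(24) | φ(83) = 83 − 1 = 82 = 2 · 41.
Divisors of 82: 1, 2, 41, 82.
Check 24^d mod 83 for each divisor in increasing order:
24^1 ≡ 24
24^2 ≡ 78
24^41 ≡ 82
24^82 ≡ 1
So ord_83(24) = 82.

82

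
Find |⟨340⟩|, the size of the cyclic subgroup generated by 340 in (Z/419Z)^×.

By Lagrange's theorem, ord_419(340) divides φ(419) = 419 − 1 = 418 = 2 · 11 · 19.
Divisors of 418: 1, 2, 11, 19, 22, 38, 209, 418.
Compute 340^d (mod 419) for the divisors d until we hit 1:
340^1 ≡ 340 (mod 419)
340^2 ≡ 375 (mod 419)
340^11 ≡ 305 (mod 419)
340^19 ≡ 267 (mod 419)
340^22 ≡ 7 (mod 419)
340^38 ≡ 59 (mod 419)
340^209 ≡ 418 (mod 419)
340^418 ≡ 1 (mod 419) ✓
So ord_419(340) = 418.

418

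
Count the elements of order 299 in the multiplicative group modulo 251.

0

φ(251) = 251 − 1 = 250 = 2 · 5^3.
Since (Z/251Z)^× is cyclic of order 250, the number of elements of order d is φ(d) when d | 250 and 0 otherwise.
Since 299 ∤ 250, the count is 0.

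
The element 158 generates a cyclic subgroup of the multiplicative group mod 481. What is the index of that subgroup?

36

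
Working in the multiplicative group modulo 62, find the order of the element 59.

15

Since 59 ∈ (Z/62Z)^×, its order divides φ(62) = φ(2)·φ(31) = 1·30 = 30 = 2 · 3 · 5.
Divisors of 30: 1, 2, 3, 5, 6, 10, 15, 30.
Test each divisor d:
59^1 ≡ 59 (mod 62)
59^2 ≡ 9 (mod 62)
59^3 ≡ 35 (mod 62)
59^5 ≡ 5 (mod 62)
59^6 ≡ 47 (mod 62)
59^10 ≡ 25 (mod 62)
59^15 ≡ 1 (mod 62) ✓
Hence ord(59) = 15.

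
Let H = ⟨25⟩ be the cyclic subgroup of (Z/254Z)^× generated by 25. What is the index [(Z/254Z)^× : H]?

6

ord(25) | φ(254) = φ(2)·φ(127) = 1·126 = 126 = 2 · 3^2 · 7.
Divisors of 126: 1, 2, 3, 6, 7, 9, 14, 18, 21, 42, 63, 126.
Compute 25^d (mod 254) for the divisors d until we hit 1:
25^1 ≡ 25 (mod 254)
25^2 ≡ 117 (mod 254)
25^3 ≡ 131 (mod 254)
25^6 ≡ 143 (mod 254)
25^7 ≡ 19 (mod 254)
25^9 ≡ 191 (mod 254)
25^14 ≡ 107 (mod 254)
25^18 ≡ 159 (mod 254)
25^21 ≡ 1 (mod 254) ✓
Thus |⟨25⟩| = ord(25) = 21.
Index = |(Z/254Z)^×| / |⟨25⟩| = 126 / 21 = 6.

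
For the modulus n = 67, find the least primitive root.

2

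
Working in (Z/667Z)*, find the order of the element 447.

The order of 447 must divide φ(667) = φ(23·29) = (23−1)·(29−1) = 22·28 = 616 = 2^3 · 7 · 11.
Divisors of 616: 1, 2, 4, 7, 8, 11, 14, 22, 28, 44, 56, 77, 88, 154, 308, 616.
Evaluate successive powers at the divisors of 616:
447^1 ≡ 447
447^2 ≡ 376
447^4 ≡ 639
447^7 ≡ 336
447^8 ≡ 117
447^11 ≡ 597
447^14 ≡ 173
447^22 ≡ 231
447^28 ≡ 581
447^44 ≡ 1
Therefore the multiplicative order of 447 modulo 667 is 44.

44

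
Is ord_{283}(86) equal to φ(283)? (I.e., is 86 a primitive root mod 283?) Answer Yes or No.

No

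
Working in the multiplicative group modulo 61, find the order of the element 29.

12

By Lagrange's theorem, ord_61(29) divides φ(61) = 61 − 1 = 60 = 2^2 · 3 · 5.
Divisors of 60: 1, 2, 3, 4, 5, 6, 10, 12, 15, 20, 30, 60.
Check 29^d mod 61 for each divisor in increasing order:
29^1 ≡ 29 (mod 61)
29^2 ≡ 48 (mod 61)
29^3 ≡ 50 (mod 61)
29^4 ≡ 47 (mod 61)
29^5 ≡ 21 (mod 61)
29^6 ≡ 60 (mod 61)
29^10 ≡ 14 (mod 61)
29^12 ≡ 1 (mod 61) ✓
Therefore the multiplicative order of 29 modulo 61 is 12.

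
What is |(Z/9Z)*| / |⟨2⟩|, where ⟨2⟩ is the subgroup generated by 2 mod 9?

Since 2 ∈ (Z/9Z)^×, its order divides φ(9) = φ(3^2) = 3·(3−1) = 6 = 2 · 3.
Divisors of 6: 1, 2, 3, 6.
Test each divisor d:
2^1 ≡ 2 (mod 9)
2^2 ≡ 4 (mod 9)
2^3 ≡ 8 (mod 9)
2^6 ≡ 1 (mod 9) ✓
Thus |⟨2⟩| = ord(2) = 6.
Index = |(Z/9Z)^×| / |⟨2⟩| = 6 / 6 = 1.

1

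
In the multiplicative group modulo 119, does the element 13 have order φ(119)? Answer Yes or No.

119 = 7 · 17 is a product of two distinct odd primes, so (Z/119Z)^× ≅ (Z/7Z)^× × (Z/17Z)^× is not cyclic.
No primitive root modulo 119 exists; in particular 13 is not one.

No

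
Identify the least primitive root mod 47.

5

φ(47) = 47 − 1 = 46 = 2 · 23.
Test candidates g = 2, 3, … against the prime factors q ∈ {2, 23} of φ(47): g is a generator iff g^(46/q) ≢ 1 for every such q.
g = 2: 2^23 ≡ 1 — hits 1, so not a primitive root.
g = 3: 3^23 ≡ 1 — hits 1, so not a primitive root.
g = 4: 4^23 ≡ 1 — hits 1, so not a primitive root.
g = 5: 5^23 ≡ 46; 5^2 ≡ 25 — none is 1, so 5 is a primitive root.
Hence the least primitive root of 47 is 5.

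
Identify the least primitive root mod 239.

7

φ(239) = 239 − 1 = 238 = 2 · 7 · 17.
g is a primitive root iff g^(238/q) ≢ 1 (mod 239) for each prime q ∈ {2, 7, 17}.
g = 2: 2^119 ≡ 1 — hits 1, so not a primitive root.
g = 3: 3^119 ≡ 1 — hits 1, so not a primitive root.
g = 4: 4^119 ≡ 1 — hits 1, so not a primitive root.
g = 5: 5^119 ≡ 1 — hits 1, so not a primitive root.
g = 6: 6^119 ≡ 1 — hits 1, so not a primitive root.
g = 7: 7^119 ≡ 238; 7^34 ≡ 24; 7^14 ≡ 211 — none is 1, so 7 is a primitive root.
The smallest primitive root modulo 239 is 7.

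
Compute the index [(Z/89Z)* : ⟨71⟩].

By Lagrange's theorem, ord_89(71) divides φ(89) = 89 − 1 = 88 = 2^3 · 11.
Divisors of 88: 1, 2, 4, 8, 11, 22, 44, 88.
Test each divisor d:
71^1 ≡ 71
71^2 ≡ 57
71^4 ≡ 45
71^8 ≡ 67
71^11 ≡ 55
71^22 ≡ 88
71^44 ≡ 1
Thus |⟨71⟩| = ord(71) = 44.
The index is φ(89) / ord(71) = 88 / 44 = 2.

2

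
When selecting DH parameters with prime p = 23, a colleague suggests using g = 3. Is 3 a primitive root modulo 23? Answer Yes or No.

φ(23) = 23 − 1 = 22 = 2 · 11.
An element g generates (Z/23Z)^× iff g^(22/q) ≢ 1 (mod 23) for each prime q ∈ {2, 11}.
3^11 ≡ 1 (mod 23)  [q = 2: ≡ 1 ✗]
3^2 ≡ 9 (mod 23)  [q = 11: ≢ 1 ✓]
The check at q = 2 fails, so 3 generates a proper subgroup.

No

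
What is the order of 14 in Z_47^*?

23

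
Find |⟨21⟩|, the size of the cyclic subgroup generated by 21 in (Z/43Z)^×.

7

Since 21 ∈ (Z/43Z)^×, its order divides φ(43) = 43 − 1 = 42 = 2 · 3 · 7.
Divisors of 42: 1, 2, 3, 6, 7, 14, 21, 42.
Check 21^d mod 43 for each divisor in increasing order:
21^1 ≡ 21 (mod 43)
21^2 ≡ 11 (mod 43)
21^3 ≡ 16 (mod 43)
21^6 ≡ 41 (mod 43)
21^7 ≡ 1 (mod 43) ✓
Therefore the multiplicative order of 21 modulo 43 is 7.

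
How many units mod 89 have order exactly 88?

40

φ(89) = 89 − 1 = 88 = 2^3 · 11.
(Z/89Z)^× is cyclic (|G| = 88); a cyclic group of order m has exactly φ(d) elements of each order d | m, and none otherwise.
88 = 2^3 · 11 divides 88, and φ(88) = 40.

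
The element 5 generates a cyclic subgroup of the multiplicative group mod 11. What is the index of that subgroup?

2

Since 5 ∈ (Z/11Z)^×, its order divides φ(11) = 11 − 1 = 10 = 2 · 5.
Divisors of 10: 1, 2, 5, 10.
Test each divisor d:
5^1 ≡ 5
5^2 ≡ 3
5^5 ≡ 1
Thus |⟨5⟩| = ord(5) = 5.
The index is φ(11) / ord(5) = 10 / 5 = 2.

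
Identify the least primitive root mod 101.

φ(101) = 101 − 1 = 100 = 2^2 · 5^2.
g is a primitive root iff g^(100/q) ≢ 1 (mod 101) for each prime q ∈ {2, 5}.
g = 2: 2^50 ≡ 100; 2^20 ≡ 95 — none is 1, so 2 is a primitive root.
The smallest primitive root modulo 101 is 2.

2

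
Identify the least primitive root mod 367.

6

φ(367) = 367 − 1 = 366 = 2 · 3 · 61.
Test candidates g = 2, 3, … against the prime factors q ∈ {2, 3, 61} of φ(367): g is a generator iff g^(366/q) ≢ 1 for every such q.
g = 2: 2^183 ≡ 1 — hits 1, so not a primitive root.
g = 3: 3^183 ≡ 366; 3^122 ≡ 1 — hits 1, so not a primitive root.
g = 4: 4^183 ≡ 1 — hits 1, so not a primitive root.
g = 5: 5^183 ≡ 366; 5^122 ≡ 1 — hits 1, so not a primitive root.
g = 6: 6^183 ≡ 366; 6^122 ≡ 283; 6^6 ≡ 47 — none is 1, so 6 is a primitive root.
The smallest primitive root modulo 367 is 6.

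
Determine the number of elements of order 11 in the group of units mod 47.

0

φ(47) = 47 − 1 = 46 = 2 · 23.
(Z/47Z)^× is cyclic (|G| = 46); a cyclic group of order m has exactly φ(d) elements of each order d | m, and none otherwise.
11 does not divide 46, so no element of (Z/47Z)^× has order 11.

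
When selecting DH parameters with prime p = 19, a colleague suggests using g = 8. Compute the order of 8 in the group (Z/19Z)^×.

6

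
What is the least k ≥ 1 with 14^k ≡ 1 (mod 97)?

ord(14) | φ(97) = 97 − 1 = 96 = 2^5 · 3.
Divisors of 96: 1, 2, 3, 4, 6, 8, 12, 16, 24, 32, 48, 96.
Evaluate successive powers at the divisors of 96:
14^1 ≡ 14 (mod 97)
14^2 ≡ 2 (mod 97)
14^3 ≡ 28 (mod 97)
14^4 ≡ 4 (mod 97)
14^6 ≡ 8 (mod 97)
14^8 ≡ 16 (mod 97)
14^12 ≡ 64 (mod 97)
14^16 ≡ 62 (mod 97)
14^24 ≡ 22 (mod 97)
14^32 ≡ 61 (mod 97)
14^48 ≡ 96 (mod 97)
14^96 ≡ 1 (mod 97) ✓
So ord_97(14) = 96.

96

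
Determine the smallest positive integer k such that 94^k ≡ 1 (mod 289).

By Lagrange's theorem, ord_289(94) divides φ(289) = φ(17^2) = 17·(17−1) = 272 = 2^4 · 17.
Divisors of 272: 1, 2, 4, 8, 16, 17, 34, 68, 136, 272.
Evaluate successive powers at the divisors of 272:
94^1 ≡ 94 (mod 289)
94^2 ≡ 166 (mod 289)
94^4 ≡ 101 (mod 289)
94^8 ≡ 86 (mod 289)
94^16 ≡ 171 (mod 289)
94^17 ≡ 179 (mod 289)
94^34 ≡ 251 (mod 289)
94^68 ≡ 288 (mod 289)
94^136 ≡ 1 (mod 289) ✓
Hence ord(94) = 136.

136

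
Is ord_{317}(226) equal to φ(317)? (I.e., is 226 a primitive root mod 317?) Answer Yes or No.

Yes

φ(317) = 317 − 1 = 316 = 2^2 · 79.
An element g generates (Z/317Z)^× iff g^(316/q) ≢ 1 (mod 317) for each prime q ∈ {2, 79}.
226^158 ≡ 316 (mod 317)  [q = 2: ≢ 1 ✓]
226^4 ≡ 253 (mod 317)  [q = 79: ≢ 1 ✓]
Every test exponent gives a nontrivial residue, hence 226 generates the full group.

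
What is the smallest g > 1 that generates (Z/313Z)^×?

φ(313) = 313 − 1 = 312 = 2^3 · 3 · 13.
Test candidates g = 2, 3, … against the prime factors q ∈ {2, 3, 13} of φ(313): g is a generator iff g^(312/q) ≢ 1 for every such q.
g = 2: 2^156 ≡ 1 — hits 1, so not a primitive root.
g = 3: 3^156 ≡ 1 — hits 1, so not a primitive root.
g = 4: 4^156 ≡ 1 — hits 1, so not a primitive root.
g = 5: 5^156 ≡ 312; 5^104 ≡ 1 — hits 1, so not a primitive root.
g = 6: 6^156 ≡ 1 — hits 1, so not a primitive root.
g = 7: 7^156 ≡ 312; 7^104 ≡ 1 — hits 1, so not a primitive root.
g = 8: 8^156 ≡ 1 — hits 1, so not a primitive root.
g = 9: 9^156 ≡ 1 — hits 1, so not a primitive root.
g = 10: 10^156 ≡ 312; 10^104 ≡ 214; 10^24 ≡ 103 — none is 1, so 10 is a primitive root.
The smallest primitive root modulo 313 is 10.

10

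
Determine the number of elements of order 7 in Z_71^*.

φ(71) = 71 − 1 = 70 = 2 · 5 · 7.
(Z/71Z)^× is cyclic (|G| = 70); a cyclic group of order m has exactly φ(d) elements of each order d | m, and none otherwise.
7 | 70, and φ(7) = 7 − 1 = 6.

6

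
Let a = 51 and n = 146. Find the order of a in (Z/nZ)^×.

8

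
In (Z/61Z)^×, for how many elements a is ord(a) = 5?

φ(61) = 61 − 1 = 60 = 2^2 · 3 · 5.
In a cyclic group of order 60, there are φ(d) elements of order d for each divisor d of 60, and zero for non-divisors.
5 | 60, and φ(5) = 5 − 1 = 4.

4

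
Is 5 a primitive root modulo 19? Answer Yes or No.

No

φ(19) = 19 − 1 = 18 = 2 · 3^2.
It suffices to check that the order of 5 is not a proper divisor of 18: compute 5^(18/q) for q ∈ {2, 3}.
5^9 ≡ 1 (mod 19)  [q = 2: ≡ 1 ✗]
5^6 ≡ 7 (mod 19)  [q = 3: ≢ 1 ✓]
The check at q = 2 fails, so 5 generates a proper subgroup.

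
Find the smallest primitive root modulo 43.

3

φ(43) = 43 − 1 = 42 = 2 · 3 · 7.
Test candidates g = 2, 3, … against the prime factors q ∈ {2, 3, 7} of φ(43): g is a generator iff g^(42/q) ≢ 1 for every such q.
g = 2: 2^21 ≡ 42; 2^14 ≡ 1 — hits 1, so not a primitive root.
g = 3: 3^21 ≡ 42; 3^14 ≡ 36; 3^6 ≡ 41 — none is 1, so 3 is a primitive root.
Hence the least primitive root of 43 is 3.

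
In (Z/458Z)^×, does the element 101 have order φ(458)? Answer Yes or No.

No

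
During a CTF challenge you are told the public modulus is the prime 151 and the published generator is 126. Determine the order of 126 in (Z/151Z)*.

150

The order of 126 must divide φ(151) = 151 − 1 = 150 = 2 · 3 · 5^2.
Divisors of 150: 1, 2, 3, 5, 6, 10, 15, 25, 30, 50, 75, 150.
Test each divisor d:
126^1 ≡ 126 (mod 151)
126^2 ≡ 21 (mod 151)
126^3 ≡ 79 (mod 151)
126^5 ≡ 149 (mod 151)
126^6 ≡ 50 (mod 151)
126^10 ≡ 4 (mod 151)
126^15 ≡ 143 (mod 151)
126^25 ≡ 119 (mod 151)
126^30 ≡ 64 (mod 151)
126^50 ≡ 118 (mod 151)
126^75 ≡ 150 (mod 151)
126^150 ≡ 1 (mod 151) ✓
Hence ord(126) = 150.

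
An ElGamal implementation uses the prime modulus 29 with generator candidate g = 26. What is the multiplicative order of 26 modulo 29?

28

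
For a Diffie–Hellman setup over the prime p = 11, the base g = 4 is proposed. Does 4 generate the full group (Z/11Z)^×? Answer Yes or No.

No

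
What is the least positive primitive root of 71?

7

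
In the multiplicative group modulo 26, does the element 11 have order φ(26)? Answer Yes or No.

φ(26) = φ(2)·φ(13) = 1·12 = 12 = 2^2 · 3.
It suffices to check that the order of 11 is not a proper divisor of 12: compute 11^(12/q) for q ∈ {2, 3}.
11^6 ≡ 25 (mod 26)  [q = 2: ≢ 1 ✓]
11^4 ≡ 3 (mod 26)  [q = 3: ≢ 1 ✓]
Every test exponent gives a nontrivial residue, hence 11 generates the full group.

Yes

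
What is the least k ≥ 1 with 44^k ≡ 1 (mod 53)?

By Lagrange's theorem, ord_53(44) divides φ(53) = 53 − 1 = 52 = 2^2 · 13.
Divisors of 52: 1, 2, 4, 13, 26, 52.
Test each divisor d:
44^1 ≡ 44
44^2 ≡ 28
44^4 ≡ 42
44^13 ≡ 1
So ord_53(44) = 13.

13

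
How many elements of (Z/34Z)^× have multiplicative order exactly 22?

φ(34) = φ(2)·φ(17) = 1·16 = 16 = 2^4.
(Z/34Z)^× is cyclic (|G| = 16); a cyclic group of order m has exactly φ(d) elements of each order d | m, and none otherwise.
22 does not divide 16, so no element of (Z/34Z)^× has order 22.

0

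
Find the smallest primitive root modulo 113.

3

φ(113) = 113 − 1 = 112 = 2^4 · 7.
g is a primitive root iff g^(112/q) ≢ 1 (mod 113) for each prime q ∈ {2, 7}.
g = 2: 2^56 ≡ 1 — hits 1, so not a primitive root.
g = 3: 3^56 ≡ 112; 3^16 ≡ 49 — none is 1, so 3 is a primitive root.
So 3 is the smallest generator of (Z/113Z)^×.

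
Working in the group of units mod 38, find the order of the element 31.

By Lagrange's theorem, ord_38(31) divides φ(38) = φ(2)·φ(19) = 1·18 = 18 = 2 · 3^2.
Divisors of 18: 1, 2, 3, 6, 9, 18.
Check 31^d mod 38 for each divisor in increasing order:
31^1 ≡ 31
31^2 ≡ 11
31^3 ≡ 37
31^6 ≡ 1
The smallest such exponent is 6, so the order of 31 is 6.

6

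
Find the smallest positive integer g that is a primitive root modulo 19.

2

φ(19) = 19 − 1 = 18 = 2 · 3^2.
Test candidates g = 2, 3, … against the prime factors q ∈ {2, 3} of φ(19): g is a generator iff g^(18/q) ≢ 1 for every such q.
g = 2: 2^9 ≡ 18; 2^6 ≡ 7 — none is 1, so 2 is a primitive root.
So 2 is the smallest generator of (Z/19Z)^×.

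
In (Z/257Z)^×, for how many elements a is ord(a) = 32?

16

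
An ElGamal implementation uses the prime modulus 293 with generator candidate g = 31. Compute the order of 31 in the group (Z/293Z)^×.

146

By Lagrange's theorem, ord_293(31) divides φ(293) = 293 − 1 = 292 = 2^2 · 73.
Divisors of 292: 1, 2, 4, 73, 146, 292.
Compute 31^d (mod 293) for the divisors d until we hit 1:
31^1 ≡ 31
31^2 ≡ 82
31^4 ≡ 278
31^73 ≡ 292
31^146 ≡ 1
Therefore the multiplicative order of 31 modulo 293 is 146.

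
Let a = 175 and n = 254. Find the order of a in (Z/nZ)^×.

126

By Lagrange's theorem, ord_254(175) divides φ(254) = φ(2)·φ(127) = 1·126 = 126 = 2 · 3^2 · 7.
Divisors of 126: 1, 2, 3, 6, 7, 9, 14, 18, 21, 42, 63, 126.
Evaluate successive powers at the divisors of 126:
175^1 ≡ 175
175^2 ≡ 145
175^3 ≡ 229
175^6 ≡ 117
175^7 ≡ 155
175^9 ≡ 123
175^14 ≡ 149
175^18 ≡ 143
175^21 ≡ 235
175^42 ≡ 107
175^63 ≡ 253
175^126 ≡ 1
Therefore the multiplicative order of 175 modulo 254 is 126.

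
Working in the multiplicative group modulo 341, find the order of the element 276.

The order of 276 must divide φ(341) = φ(11·31) = (11−1)·(31−1) = 10·30 = 300 = 2^2 · 3 · 5^2.
Divisors of 300: 1, 2, 3, 4, 5, 6, 10, 12, 15, 20, 25, 30, 50, 60, 75, 100, 150, 300.
Compute 276^d (mod 341) for the divisors d until we hit 1:
276^1 ≡ 276 (mod 341)
276^2 ≡ 133 (mod 341)
276^3 ≡ 221 (mod 341)
276^4 ≡ 298 (mod 341)
276^5 ≡ 67 (mod 341)
276^6 ≡ 78 (mod 341)
276^10 ≡ 56 (mod 341)
276^12 ≡ 287 (mod 341)
276^15 ≡ 1 (mod 341) ✓
So ord_341(276) = 15.

15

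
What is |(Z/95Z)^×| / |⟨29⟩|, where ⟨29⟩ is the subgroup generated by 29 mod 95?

4

By Lagrange's theorem, ord_95(29) divides φ(95) = φ(5·19) = (5−1)·(19−1) = 4·18 = 72 = 2^3 · 3^2.
Divisors of 72: 1, 2, 3, 4, 6, 8, 9, 12, 18, 24, 36, 72.
Compute 29^d (mod 95) for the divisors d until we hit 1:
29^1 ≡ 29 (mod 95)
29^2 ≡ 81 (mod 95)
29^3 ≡ 69 (mod 95)
29^4 ≡ 6 (mod 95)
29^6 ≡ 11 (mod 95)
29^8 ≡ 36 (mod 95)
29^9 ≡ 94 (mod 95)
29^12 ≡ 26 (mod 95)
29^18 ≡ 1 (mod 95) ✓
Thus |⟨29⟩| = ord(29) = 18.
Index = |(Z/95Z)^×| / |⟨29⟩| = 72 / 18 = 4.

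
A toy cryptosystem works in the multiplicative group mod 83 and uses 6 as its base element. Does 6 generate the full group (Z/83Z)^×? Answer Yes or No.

φ(83) = 83 − 1 = 82 = 2 · 41.
An element g generates (Z/83Z)^× iff g^(82/q) ≢ 1 (mod 83) for each prime q ∈ {2, 41}.
6^41 ≡ 82 (mod 83)  [q = 2: ≢ 1 ✓]
6^2 ≡ 36 (mod 83)  [q = 41: ≢ 1 ✓]
Every test exponent gives a nontrivial residue, hence 6 generates the full group.

Yes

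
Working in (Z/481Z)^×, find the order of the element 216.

Since 216 ∈ (Z/481Z)^×, its order divides φ(481) = φ(13·37) = (13−1)·(37−1) = 12·36 = 432 = 2^4 · 3^3.
Divisors of 432: 1, 2, 3, 4, 6, 8, 9, 12, 16, 18, 24, 27, 36, 48, 54, 72, 108, 144, 216, 432.
Compute 216^d (mod 481) for the divisors d until we hit 1:
216^1 ≡ 216
216^2 ≡ 480
216^3 ≡ 265
216^4 ≡ 1
So ord_481(216) = 4.

4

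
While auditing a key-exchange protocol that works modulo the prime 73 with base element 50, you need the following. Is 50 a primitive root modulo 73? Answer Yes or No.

No

φ(73) = 73 − 1 = 72 = 2^3 · 3^2.
50 is a primitive root mod 73 iff 50^(φ(73)/q) ≢ 1 for every prime q | φ(73), i.e. q ∈ {2, 3}.
50^36 ≡ 1 (mod 73)  [q = 2: ≡ 1 ✗]
50^24 ≡ 8 (mod 73)  [q = 3: ≢ 1 ✓]
Since 50^36 ≡ 1, the order of 50 divides 36 < 72, so 50 is not a primitive root.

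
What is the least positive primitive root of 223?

3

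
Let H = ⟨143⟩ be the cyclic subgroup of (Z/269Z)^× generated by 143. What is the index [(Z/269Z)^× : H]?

4

ord(143) | φ(269) = 269 − 1 = 268 = 2^2 · 67.
Divisors of 268: 1, 2, 4, 67, 134, 268.
Test each divisor d:
143^1 ≡ 143 (mod 269)
143^2 ≡ 5 (mod 269)
143^4 ≡ 25 (mod 269)
143^67 ≡ 1 (mod 269) ✓
Thus |⟨143⟩| = ord(143) = 67.
The index is φ(269) / ord(143) = 268 / 67 = 4.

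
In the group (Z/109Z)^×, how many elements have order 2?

φ(109) = 109 − 1 = 108 = 2^2 · 3^3.
In a cyclic group of order 108, there are φ(d) elements of order d for each divisor d of 108, and zero for non-divisors.
2 | 108, and φ(2) = 2 − 1 = 1.

1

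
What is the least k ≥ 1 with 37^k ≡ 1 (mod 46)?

22

Since 37 ∈ (Z/46Z)^×, its order divides φ(46) = φ(2)·φ(23) = 1·22 = 22 = 2 · 11.
Divisors of 22: 1, 2, 11, 22.
Check 37^d mod 46 for each divisor in increasing order:
37^1 ≡ 37 (mod 46)
37^2 ≡ 35 (mod 46)
37^11 ≡ 45 (mod 46)
37^22 ≡ 1 (mod 46) ✓
So ord_46(37) = 22.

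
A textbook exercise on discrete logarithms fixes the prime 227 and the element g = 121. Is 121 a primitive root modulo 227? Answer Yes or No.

No

φ(227) = 227 − 1 = 226 = 2 · 113.
An element g generates (Z/227Z)^× iff g^(226/q) ≢ 1 (mod 227) for each prime q ∈ {2, 113}.
121^113 ≡ 1 (mod 227)  [q = 2: ≡ 1 ✗]
121^2 ≡ 113 (mod 227)  [q = 113: ≢ 1 ✓]
121^113 ≡ 1 shows ord(121) | 113, strictly less than φ(227); not a primitive root.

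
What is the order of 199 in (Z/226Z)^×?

112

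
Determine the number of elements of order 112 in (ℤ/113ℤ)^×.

φ(113) = 113 − 1 = 112 = 2^4 · 7.
Since (Z/113Z)^× is cyclic of order 112, the number of elements of order d is φ(d) when d | 112 and 0 otherwise.
112 = 2^4 · 7 divides 112, and φ(112) = 48.

48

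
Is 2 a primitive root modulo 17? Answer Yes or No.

φ(17) = 17 − 1 = 16 = 2^4.
Test 2^(16/q) mod 17 for each prime factor q of 16:
2^8 ≡ 1 (mod 17)  [q = 2: ≡ 1 ✗]
The check at q = 2 fails, so 2 generates a proper subgroup.

No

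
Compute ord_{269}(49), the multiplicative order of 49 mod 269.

134

By Lagrange's theorem, ord_269(49) divides φ(269) = 269 − 1 = 268 = 2^2 · 67.
Divisors of 268: 1, 2, 4, 67, 134, 268.
Evaluate successive powers at the divisors of 268:
49^1 ≡ 49
49^2 ≡ 249
49^4 ≡ 131
49^67 ≡ 268
49^134 ≡ 1
Therefore the multiplicative order of 49 modulo 269 is 134.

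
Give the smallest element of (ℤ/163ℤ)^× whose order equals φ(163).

2

φ(163) = 163 − 1 = 162 = 2 · 3^4.
Test candidates g = 2, 3, … against the prime factors q ∈ {2, 3} of φ(163): g is a generator iff g^(162/q) ≢ 1 for every such q.
g = 2: 2^81 ≡ 162; 2^54 ≡ 104 — none is 1, so 2 is a primitive root.
The smallest primitive root modulo 163 is 2.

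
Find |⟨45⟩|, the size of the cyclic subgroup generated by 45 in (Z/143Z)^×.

12

By Lagrange's theorem, ord_143(45) divides φ(143) = φ(11·13) = (11−1)·(13−1) = 10·12 = 120 = 2^3 · 3 · 5.
Divisors of 120: 1, 2, 3, 4, 5, 6, 8, 10, 12, 15, 20, 24, 30, 40, 60, 120.
Check 45^d mod 143 for each divisor in increasing order:
45^1 ≡ 45
45^2 ≡ 23
45^3 ≡ 34
45^4 ≡ 100
45^5 ≡ 67
45^6 ≡ 12
45^8 ≡ 133
45^10 ≡ 56
45^12 ≡ 1
The smallest such exponent is 12, so the order of 45 is 12.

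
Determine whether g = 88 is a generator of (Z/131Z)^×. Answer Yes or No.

φ(131) = 131 − 1 = 130 = 2 · 5 · 13.
Test 88^(130/q) mod 131 for each prime factor q of 130:
88^65 ≡ 130 (mod 131)  [q = 2: ≢ 1 ✓]
88^26 ≡ 89 (mod 131)  [q = 5: ≢ 1 ✓]
88^10 ≡ 99 (mod 131)  [q = 13: ≢ 1 ✓]
All checks pass, so 88 has order 130 and is a primitive root modulo 131.

Yes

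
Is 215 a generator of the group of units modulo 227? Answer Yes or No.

φ(227) = 227 − 1 = 226 = 2 · 113.
215 is a primitive root mod 227 iff 215^(φ(227)/q) ≢ 1 for every prime q | φ(227), i.e. q ∈ {2, 113}.
215^113 ≡ 226 (mod 227)  [q = 2: ≢ 1 ✓]
215^2 ≡ 144 (mod 227)  [q = 113: ≢ 1 ✓]
Every test exponent gives a nontrivial residue, hence 215 generates the full group.

Yes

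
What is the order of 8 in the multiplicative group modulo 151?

5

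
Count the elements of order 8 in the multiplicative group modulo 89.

4

φ(89) = 89 − 1 = 88 = 2^3 · 11.
Since (Z/89Z)^× is cyclic of order 88, the number of elements of order d is φ(d) when d | 88 and 0 otherwise.
8 = 2^3 divides 88, and φ(8) = 4.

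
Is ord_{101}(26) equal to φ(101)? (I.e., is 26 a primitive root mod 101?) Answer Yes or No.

φ(101) = 101 − 1 = 100 = 2^2 · 5^2.
An element g generates (Z/101Z)^× iff g^(100/q) ≢ 1 (mod 101) for each prime q ∈ {2, 5}.
26^50 ≡ 100 (mod 101)  [q = 2: ≢ 1 ✓]
26^20 ≡ 36 (mod 101)  [q = 5: ≢ 1 ✓]
All checks pass, so 26 has order 100 and is a primitive root modulo 101.

Yes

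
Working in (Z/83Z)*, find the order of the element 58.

Since 58 ∈ (Z/83Z)^×, its order divides φ(83) = 83 − 1 = 82 = 2 · 41.
Divisors of 82: 1, 2, 41, 82.
Evaluate successive powers at the divisors of 82:
58^1 ≡ 58 (mod 83)
58^2 ≡ 44 (mod 83)
58^41 ≡ 82 (mod 83)
58^82 ≡ 1 (mod 83) ✓
Hence ord(58) = 82.

82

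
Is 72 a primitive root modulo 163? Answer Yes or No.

φ(163) = 163 − 1 = 162 = 2 · 3^4.
An element g generates (Z/163Z)^× iff g^(162/q) ≢ 1 (mod 163) for each prime q ∈ {2, 3}.
72^81 ≡ 162 (mod 163)  [q = 2: ≢ 1 ✓]
72^54 ≡ 104 (mod 163)  [q = 3: ≢ 1 ✓]
Every test exponent gives a nontrivial residue, hence 72 generates the full group.

Yes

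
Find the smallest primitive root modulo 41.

φ(41) = 41 − 1 = 40 = 2^3 · 5.
g is a primitive root iff g^(40/q) ≢ 1 (mod 41) for each prime q ∈ {2, 5}.
g = 2: 2^20 ≡ 1 — hits 1, so not a primitive root.
g = 3: 3^20 ≡ 40; 3^8 ≡ 1 — hits 1, so not a primitive root.
g = 4: 4^20 ≡ 1 — hits 1, so not a primitive root.
g = 5: 5^20 ≡ 1 — hits 1, so not a primitive root.
g = 6: 6^20 ≡ 40; 6^8 ≡ 10 — none is 1, so 6 is a primitive root.
So 6 is the smallest generator of (Z/41Z)^×.

6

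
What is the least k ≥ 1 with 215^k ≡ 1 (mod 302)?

5

Since 215 ∈ (Z/302Z)^×, its order divides φ(302) = φ(2)·φ(151) = 1·150 = 150 = 2 · 3 · 5^2.
Divisors of 150: 1, 2, 3, 5, 6, 10, 15, 25, 30, 50, 75, 150.
Test each divisor d:
215^1 ≡ 215 (mod 302)
215^2 ≡ 19 (mod 302)
215^3 ≡ 159 (mod 302)
215^5 ≡ 1 (mod 302) ✓
The smallest such exponent is 5, so the order of 215 is 5.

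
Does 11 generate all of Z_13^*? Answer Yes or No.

φ(13) = 13 − 1 = 12 = 2^2 · 3.
Test 11^(12/q) mod 13 for each prime factor q of 12:
11^6 ≡ 12 (mod 13)  [q = 2: ≢ 1 ✓]
11^4 ≡ 3 (mod 13)  [q = 3: ≢ 1 ✓]
Every test exponent gives a nontrivial residue, hence 11 generates the full group.

Yes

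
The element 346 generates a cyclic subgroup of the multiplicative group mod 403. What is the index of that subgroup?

ord(346) | φ(403) = φ(13·31) = (13−1)·(31−1) = 12·30 = 360 = 2^3 · 3^2 · 5.
Divisors of 360: 1, 2, 3, 4, 5, 6, 8, 9, 10, 12, 15, 18, 20, 24, 30, 36, 40, 45, 60, 72, 90, 120, 180, 360.
Compute 346^d (mod 403) for the divisors d until we hit 1:
346^1 ≡ 346
346^2 ≡ 25
346^3 ≡ 187
346^4 ≡ 222
346^5 ≡ 242
346^6 ≡ 311
346^8 ≡ 118
346^9 ≡ 125
346^10 ≡ 129
346^12 ≡ 1
So ord_403(346) = 12, hence |⟨346⟩| = 12.
The index is φ(403) / ord(346) = 360 / 12 = 30.

30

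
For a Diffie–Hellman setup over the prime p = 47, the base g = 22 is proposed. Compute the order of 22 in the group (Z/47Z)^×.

46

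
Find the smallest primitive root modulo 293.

φ(293) = 293 − 1 = 292 = 2^2 · 73.
g is a primitive root iff g^(292/q) ≢ 1 (mod 293) for each prime q ∈ {2, 73}.
g = 2: 2^146 ≡ 292; 2^4 ≡ 16 — none is 1, so 2 is a primitive root.
The smallest primitive root modulo 293 is 2.

2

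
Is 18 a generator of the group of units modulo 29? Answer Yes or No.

Yes

φ(29) = 29 − 1 = 28 = 2^2 · 7.
Test 18^(28/q) mod 29 for each prime factor q of 28:
18^14 ≡ 28 (mod 29)  [q = 2: ≢ 1 ✓]
18^4 ≡ 25 (mod 29)  [q = 7: ≢ 1 ✓]
Every test exponent gives a nontrivial residue, hence 18 generates the full group.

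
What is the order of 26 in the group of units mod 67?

33

By Lagrange's theorem, ord_67(26) divides φ(67) = 67 − 1 = 66 = 2 · 3 · 11.
Divisors of 66: 1, 2, 3, 6, 11, 22, 33, 66.
Check 26^d mod 67 for each divisor in increasing order:
26^1 ≡ 26
26^2 ≡ 6
26^3 ≡ 22
26^6 ≡ 15
26^11 ≡ 37
26^22 ≡ 29
26^33 ≡ 1
Therefore the multiplicative order of 26 modulo 67 is 33.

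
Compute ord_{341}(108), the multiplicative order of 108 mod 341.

The order of 108 must divide φ(341) = φ(11·31) = (11−1)·(31−1) = 10·30 = 300 = 2^2 · 3 · 5^2.
Divisors of 300: 1, 2, 3, 4, 5, 6, 10, 12, 15, 20, 25, 30, 50, 60, 75, 100, 150, 300.
Evaluate successive powers at the divisors of 300:
108^1 ≡ 108 (mod 341)
108^2 ≡ 70 (mod 341)
108^3 ≡ 58 (mod 341)
108^4 ≡ 126 (mod 341)
108^5 ≡ 309 (mod 341)
108^6 ≡ 295 (mod 341)
108^10 ≡ 1 (mod 341) ✓
So ord_341(108) = 10.

10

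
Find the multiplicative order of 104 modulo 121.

55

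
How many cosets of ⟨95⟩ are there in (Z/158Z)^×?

By Lagrange's theorem, ord_158(95) divides φ(158) = φ(2)·φ(79) = 1·78 = 78 = 2 · 3 · 13.
Divisors of 78: 1, 2, 3, 6, 13, 26, 39, 78.
Compute 95^d (mod 158) for the divisors d until we hit 1:
95^1 ≡ 95 (mod 158)
95^2 ≡ 19 (mod 158)
95^3 ≡ 67 (mod 158)
95^6 ≡ 65 (mod 158)
95^13 ≡ 55 (mod 158)
95^26 ≡ 23 (mod 158)
95^39 ≡ 1 (mod 158) ✓
The order of 95 is 39, so the subgroup it generates has 39 elements.
The index is φ(158) / ord(95) = 78 / 39 = 2.

2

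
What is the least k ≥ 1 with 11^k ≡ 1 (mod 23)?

22

The order of 11 must divide φ(23) = 23 − 1 = 22 = 2 · 11.
Divisors of 22: 1, 2, 11, 22.
Test each divisor d:
11^1 ≡ 11
11^2 ≡ 6
11^11 ≡ 22
11^22 ≡ 1
Therefore the multiplicative order of 11 modulo 23 is 22.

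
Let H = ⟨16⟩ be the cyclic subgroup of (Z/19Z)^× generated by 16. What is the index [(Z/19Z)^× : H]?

2

The order of 16 must divide φ(19) = 19 − 1 = 18 = 2 · 3^2.
Divisors of 18: 1, 2, 3, 6, 9, 18.
Test each divisor d:
16^1 ≡ 16 (mod 19)
16^2 ≡ 9 (mod 19)
16^3 ≡ 11 (mod 19)
16^6 ≡ 7 (mod 19)
16^9 ≡ 1 (mod 19) ✓
So ord_19(16) = 9, hence |⟨16⟩| = 9.
Index = |(Z/19Z)^×| / |⟨16⟩| = 18 / 9 = 2.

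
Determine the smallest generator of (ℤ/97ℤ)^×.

φ(97) = 97 − 1 = 96 = 2^5 · 3.
g is a primitive root iff g^(96/q) ≢ 1 (mod 97) for each prime q ∈ {2, 3}.
g = 2: 2^48 ≡ 1 — hits 1, so not a primitive root.
g = 3: 3^48 ≡ 1 — hits 1, so not a primitive root.
g = 4: 4^48 ≡ 1 — hits 1, so not a primitive root.
g = 5: 5^48 ≡ 96; 5^32 ≡ 35 — none is 1, so 5 is a primitive root.
The smallest primitive root modulo 97 is 5.

5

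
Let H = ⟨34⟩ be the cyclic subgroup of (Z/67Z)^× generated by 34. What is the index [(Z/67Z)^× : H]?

ord(34) | φ(67) = 67 − 1 = 66 = 2 · 3 · 11.
Divisors of 66: 1, 2, 3, 6, 11, 22, 33, 66.
Check 34^d mod 67 for each divisor in increasing order:
34^1 ≡ 34 (mod 67)
34^2 ≡ 17 (mod 67)
34^3 ≡ 42 (mod 67)
34^6 ≡ 22 (mod 67)
34^11 ≡ 30 (mod 67)
34^22 ≡ 29 (mod 67)
34^33 ≡ 66 (mod 67)
34^66 ≡ 1 (mod 67) ✓
So ord_67(34) = 66, hence |⟨34⟩| = 66.
[(Z/67Z)^× : ⟨34⟩] = 66/66 = 1.

1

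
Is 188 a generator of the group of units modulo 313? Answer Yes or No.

φ(313) = 313 − 1 = 312 = 2^3 · 3 · 13.
It suffices to check that the order of 188 is not a proper divisor of 312: compute 188^(312/q) for q ∈ {2, 3, 13}.
188^156 ≡ 312 (mod 313)  [q = 2: ≢ 1 ✓]
188^104 ≡ 1 (mod 313)  [q = 3: ≡ 1 ✗]
188^24 ≡ 1 (mod 313)  [q = 13: ≡ 1 ✗]
188^104 ≡ 1 shows ord(188) | 104, strictly less than φ(313); not a primitive root.

No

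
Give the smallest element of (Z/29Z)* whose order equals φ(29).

2

φ(29) = 29 − 1 = 28 = 2^2 · 7.
Test candidates g = 2, 3, … against the prime factors q ∈ {2, 7} of φ(29): g is a generator iff g^(28/q) ≢ 1 for every such q.
g = 2: 2^14 ≡ 28; 2^4 ≡ 16 — none is 1, so 2 is a primitive root.
So 2 is the smallest generator of (Z/29Z)^×.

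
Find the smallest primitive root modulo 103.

5

φ(103) = 103 − 1 = 102 = 2 · 3 · 17.
Test candidates g = 2, 3, … against the prime factors q ∈ {2, 3, 17} of φ(103): g is a generator iff g^(102/q) ≢ 1 for every such q.
g = 2: 2^51 ≡ 1 — hits 1, so not a primitive root.
g = 3: 3^51 ≡ 102; 3^34 ≡ 1 — hits 1, so not a primitive root.
g = 4: 4^51 ≡ 1 — hits 1, so not a primitive root.
g = 5: 5^51 ≡ 102; 5^34 ≡ 56; 5^6 ≡ 72 — none is 1, so 5 is a primitive root.
So 5 is the smallest generator of (Z/103Z)^×.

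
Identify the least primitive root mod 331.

3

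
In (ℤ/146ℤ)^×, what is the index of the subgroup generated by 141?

1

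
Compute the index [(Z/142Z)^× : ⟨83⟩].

2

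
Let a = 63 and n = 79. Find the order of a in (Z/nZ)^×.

Since 63 ∈ (Z/79Z)^×, its order divides φ(79) = 79 − 1 = 78 = 2 · 3 · 13.
Divisors of 78: 1, 2, 3, 6, 13, 26, 39, 78.
Evaluate successive powers at the divisors of 78:
63^1 ≡ 63
63^2 ≡ 19
63^3 ≡ 12
63^6 ≡ 65
63^13 ≡ 24
63^26 ≡ 23
63^39 ≡ 78
63^78 ≡ 1
The smallest such exponent is 78, so the order of 63 is 78.

78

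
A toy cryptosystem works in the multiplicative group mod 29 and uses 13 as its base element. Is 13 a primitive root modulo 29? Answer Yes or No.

No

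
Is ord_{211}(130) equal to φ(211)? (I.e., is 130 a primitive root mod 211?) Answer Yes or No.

Yes

φ(211) = 211 − 1 = 210 = 2 · 3 · 5 · 7.
It suffices to check that the order of 130 is not a proper divisor of 210: compute 130^(210/q) for q ∈ {2, 3, 5, 7}.
130^105 ≡ 210 (mod 211)  [q = 2: ≢ 1 ✓]
130^70 ≡ 196 (mod 211)  [q = 3: ≢ 1 ✓]
130^42 ≡ 55 (mod 211)  [q = 5: ≢ 1 ✓]
130^30 ≡ 148 (mod 211)  [q = 7: ≢ 1 ✓]
None equal 1, so ord_211(130) = 210: 130 is a primitive root.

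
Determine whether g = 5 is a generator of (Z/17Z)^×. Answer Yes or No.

Yes

φ(17) = 17 − 1 = 16 = 2^4.
An element g generates (Z/17Z)^× iff g^(16/q) ≢ 1 (mod 17) for each prime q ∈ {2}.
5^8 ≡ 16 (mod 17)  [q = 2: ≢ 1 ✓]
None equal 1, so ord_17(5) = 16: 5 is a primitive root.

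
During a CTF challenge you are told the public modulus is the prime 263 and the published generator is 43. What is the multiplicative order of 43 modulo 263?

131

ord(43) | φ(263) = 263 − 1 = 262 = 2 · 131.
Divisors of 262: 1, 2, 131, 262.
Evaluate successive powers at the divisors of 262:
43^1 ≡ 43 (mod 263)
43^2 ≡ 8 (mod 263)
43^131 ≡ 1 (mod 263) ✓
Therefore the multiplicative order of 43 modulo 263 is 131.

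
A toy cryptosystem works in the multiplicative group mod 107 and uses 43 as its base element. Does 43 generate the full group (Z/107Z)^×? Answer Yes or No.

Yes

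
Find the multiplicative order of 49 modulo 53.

13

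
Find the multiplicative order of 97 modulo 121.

Since 97 ∈ (Z/121Z)^×, its order divides φ(121) = φ(11^2) = 11·(11−1) = 110 = 2 · 5 · 11.
Divisors of 110: 1, 2, 5, 10, 11, 22, 55, 110.
Compute 97^d (mod 121) for the divisors d until we hit 1:
97^1 ≡ 97
97^2 ≡ 92
97^5 ≡ 23
97^10 ≡ 45
97^11 ≡ 9
97^22 ≡ 81
97^55 ≡ 1
So ord_121(97) = 55.

55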